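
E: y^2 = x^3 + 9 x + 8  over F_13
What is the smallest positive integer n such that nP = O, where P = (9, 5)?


Compute successive multiples of P until we hit O:
  1P = (9, 5)
  2P = (5, 10)
  3P = (3, 7)
  4P = (4, 2)
  5P = (4, 11)
  6P = (3, 6)
  7P = (5, 3)
  8P = (9, 8)
  ... (continuing to 9P)
  9P = O

ord(P) = 9


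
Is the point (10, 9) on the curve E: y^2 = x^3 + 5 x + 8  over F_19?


Check whether y^2 = x^3 + 5 x + 8 (mod 19) for (x, y) = (10, 9).
LHS: y^2 = 9^2 mod 19 = 5
RHS: x^3 + 5 x + 8 = 10^3 + 5*10 + 8 mod 19 = 13
LHS != RHS

No, not on the curve


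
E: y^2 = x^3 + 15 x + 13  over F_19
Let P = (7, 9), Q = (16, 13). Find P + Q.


P != Q, so use the chord formula.
s = (y2 - y1) / (x2 - x1) = (4) / (9) mod 19 = 11
x3 = s^2 - x1 - x2 mod 19 = 11^2 - 7 - 16 = 3
y3 = s (x1 - x3) - y1 mod 19 = 11 * (7 - 3) - 9 = 16

P + Q = (3, 16)


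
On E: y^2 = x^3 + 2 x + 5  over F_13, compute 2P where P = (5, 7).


k = 2 = 10_2 (binary, LSB first: 01)
Double-and-add from P = (5, 7):
  bit 0 = 0: acc unchanged = O
  bit 1 = 1: acc = O + (4, 5) = (4, 5)

2P = (4, 5)


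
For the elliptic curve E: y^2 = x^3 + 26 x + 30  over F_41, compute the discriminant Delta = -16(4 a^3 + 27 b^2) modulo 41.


4 a^3 + 27 b^2 = 4*26^3 + 27*30^2 = 70304 + 24300 = 94604
Delta = -16 * (94604) = -1513664
Delta mod 41 = 15

Delta = 15 (mod 41)


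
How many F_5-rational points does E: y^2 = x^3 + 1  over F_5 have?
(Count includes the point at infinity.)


For each x in F_5, count y with y^2 = x^3 + 0 x + 1 mod 5:
  x = 0: RHS = 1, y in [1, 4]  -> 2 point(s)
  x = 2: RHS = 4, y in [2, 3]  -> 2 point(s)
  x = 4: RHS = 0, y in [0]  -> 1 point(s)
Affine points: 5. Add the point at infinity: total = 6.

#E(F_5) = 6


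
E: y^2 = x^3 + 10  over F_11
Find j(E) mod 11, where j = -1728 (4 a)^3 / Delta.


Delta = -16(4 a^3 + 27 b^2) mod 11 = 8
-1728 * (4 a)^3 = -1728 * (4*0)^3 mod 11 = 0
j = 0 * 8^(-1) mod 11 = 0

j = 0 (mod 11)


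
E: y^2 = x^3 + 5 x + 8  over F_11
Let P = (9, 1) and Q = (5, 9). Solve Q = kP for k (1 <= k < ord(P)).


Enumerate multiples of P until we hit Q = (5, 9):
  1P = (9, 1)
  2P = (2, 9)
  3P = (4, 9)
  4P = (1, 6)
  5P = (5, 2)
  6P = (6, 1)
  7P = (7, 10)
  8P = (7, 1)
  9P = (6, 10)
  10P = (5, 9)
Match found at i = 10.

k = 10


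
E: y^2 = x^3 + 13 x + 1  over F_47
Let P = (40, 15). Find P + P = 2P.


Doubling: s = (3 x1^2 + a) / (2 y1)
s = (3*40^2 + 13) / (2*15) mod 47 = 21
x3 = s^2 - 2 x1 mod 47 = 21^2 - 2*40 = 32
y3 = s (x1 - x3) - y1 mod 47 = 21 * (40 - 32) - 15 = 12

2P = (32, 12)


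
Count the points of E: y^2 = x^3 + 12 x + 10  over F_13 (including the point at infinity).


For each x in F_13, count y with y^2 = x^3 + 12 x + 10 mod 13:
  x = 0: RHS = 10, y in [6, 7]  -> 2 point(s)
  x = 1: RHS = 10, y in [6, 7]  -> 2 point(s)
  x = 2: RHS = 3, y in [4, 9]  -> 2 point(s)
  x = 5: RHS = 0, y in [0]  -> 1 point(s)
  x = 6: RHS = 12, y in [5, 8]  -> 2 point(s)
  x = 10: RHS = 12, y in [5, 8]  -> 2 point(s)
  x = 11: RHS = 4, y in [2, 11]  -> 2 point(s)
  x = 12: RHS = 10, y in [6, 7]  -> 2 point(s)
Affine points: 15. Add the point at infinity: total = 16.

#E(F_13) = 16


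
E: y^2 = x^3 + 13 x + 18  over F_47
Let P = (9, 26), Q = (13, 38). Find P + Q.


P != Q, so use the chord formula.
s = (y2 - y1) / (x2 - x1) = (12) / (4) mod 47 = 3
x3 = s^2 - x1 - x2 mod 47 = 3^2 - 9 - 13 = 34
y3 = s (x1 - x3) - y1 mod 47 = 3 * (9 - 34) - 26 = 40

P + Q = (34, 40)


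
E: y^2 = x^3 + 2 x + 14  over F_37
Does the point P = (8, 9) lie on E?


Check whether y^2 = x^3 + 2 x + 14 (mod 37) for (x, y) = (8, 9).
LHS: y^2 = 9^2 mod 37 = 7
RHS: x^3 + 2 x + 14 = 8^3 + 2*8 + 14 mod 37 = 24
LHS != RHS

No, not on the curve


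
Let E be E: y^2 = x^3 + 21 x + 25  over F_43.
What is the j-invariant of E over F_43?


Delta = -16(4 a^3 + 27 b^2) mod 43 = 5
-1728 * (4 a)^3 = -1728 * (4*21)^3 mod 43 = 21
j = 21 * 5^(-1) mod 43 = 30

j = 30 (mod 43)


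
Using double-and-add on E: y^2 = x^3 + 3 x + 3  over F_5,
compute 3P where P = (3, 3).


k = 3 = 11_2 (binary, LSB first: 11)
Double-and-add from P = (3, 3):
  bit 0 = 1: acc = O + (3, 3) = (3, 3)
  bit 1 = 1: acc = (3, 3) + (4, 2) = (4, 3)

3P = (4, 3)


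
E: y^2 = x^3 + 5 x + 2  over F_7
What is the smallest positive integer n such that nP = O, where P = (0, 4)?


Compute successive multiples of P until we hit O:
  1P = (0, 4)
  2P = (4, 4)
  3P = (3, 3)
  4P = (1, 1)
  5P = (1, 6)
  6P = (3, 4)
  7P = (4, 3)
  8P = (0, 3)
  ... (continuing to 9P)
  9P = O

ord(P) = 9


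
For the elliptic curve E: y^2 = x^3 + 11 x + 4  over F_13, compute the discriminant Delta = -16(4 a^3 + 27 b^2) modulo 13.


4 a^3 + 27 b^2 = 4*11^3 + 27*4^2 = 5324 + 432 = 5756
Delta = -16 * (5756) = -92096
Delta mod 13 = 9

Delta = 9 (mod 13)


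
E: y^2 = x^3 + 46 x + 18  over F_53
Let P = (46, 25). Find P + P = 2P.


Doubling: s = (3 x1^2 + a) / (2 y1)
s = (3*46^2 + 46) / (2*25) mod 53 = 24
x3 = s^2 - 2 x1 mod 53 = 24^2 - 2*46 = 7
y3 = s (x1 - x3) - y1 mod 53 = 24 * (46 - 7) - 25 = 10

2P = (7, 10)


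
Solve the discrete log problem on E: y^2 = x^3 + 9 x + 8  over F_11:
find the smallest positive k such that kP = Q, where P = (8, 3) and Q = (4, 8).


Enumerate multiples of P until we hit Q = (4, 8):
  1P = (8, 3)
  2P = (9, 2)
  3P = (6, 6)
  4P = (2, 10)
  5P = (10, 3)
  6P = (4, 8)
Match found at i = 6.

k = 6


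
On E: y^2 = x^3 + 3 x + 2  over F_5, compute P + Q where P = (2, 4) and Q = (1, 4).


P != Q, so use the chord formula.
s = (y2 - y1) / (x2 - x1) = (0) / (4) mod 5 = 0
x3 = s^2 - x1 - x2 mod 5 = 0^2 - 2 - 1 = 2
y3 = s (x1 - x3) - y1 mod 5 = 0 * (2 - 2) - 4 = 1

P + Q = (2, 1)


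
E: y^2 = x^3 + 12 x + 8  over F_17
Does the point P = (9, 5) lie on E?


Check whether y^2 = x^3 + 12 x + 8 (mod 17) for (x, y) = (9, 5).
LHS: y^2 = 5^2 mod 17 = 8
RHS: x^3 + 12 x + 8 = 9^3 + 12*9 + 8 mod 17 = 12
LHS != RHS

No, not on the curve


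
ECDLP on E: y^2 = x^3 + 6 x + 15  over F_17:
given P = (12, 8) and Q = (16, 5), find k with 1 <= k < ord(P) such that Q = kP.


Enumerate multiples of P until we hit Q = (16, 5):
  1P = (12, 8)
  2P = (9, 4)
  3P = (11, 16)
  4P = (7, 3)
  5P = (16, 5)
Match found at i = 5.

k = 5


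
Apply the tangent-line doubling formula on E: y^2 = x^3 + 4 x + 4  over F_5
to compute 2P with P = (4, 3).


Doubling: s = (3 x1^2 + a) / (2 y1)
s = (3*4^2 + 4) / (2*3) mod 5 = 2
x3 = s^2 - 2 x1 mod 5 = 2^2 - 2*4 = 1
y3 = s (x1 - x3) - y1 mod 5 = 2 * (4 - 1) - 3 = 3

2P = (1, 3)


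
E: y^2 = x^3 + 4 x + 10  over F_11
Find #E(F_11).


For each x in F_11, count y with y^2 = x^3 + 4 x + 10 mod 11:
  x = 1: RHS = 4, y in [2, 9]  -> 2 point(s)
  x = 2: RHS = 4, y in [2, 9]  -> 2 point(s)
  x = 3: RHS = 5, y in [4, 7]  -> 2 point(s)
  x = 5: RHS = 1, y in [1, 10]  -> 2 point(s)
  x = 8: RHS = 4, y in [2, 9]  -> 2 point(s)
  x = 9: RHS = 5, y in [4, 7]  -> 2 point(s)
  x = 10: RHS = 5, y in [4, 7]  -> 2 point(s)
Affine points: 14. Add the point at infinity: total = 15.

#E(F_11) = 15


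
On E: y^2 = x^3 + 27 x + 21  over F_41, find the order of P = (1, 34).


Compute successive multiples of P until we hit O:
  1P = (1, 34)
  2P = (21, 3)
  3P = (9, 3)
  4P = (30, 22)
  5P = (11, 38)
  6P = (39, 0)
  7P = (11, 3)
  8P = (30, 19)
  ... (continuing to 12P)
  12P = O

ord(P) = 12


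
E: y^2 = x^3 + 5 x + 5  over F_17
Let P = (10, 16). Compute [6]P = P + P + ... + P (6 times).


k = 6 = 110_2 (binary, LSB first: 011)
Double-and-add from P = (10, 16):
  bit 0 = 0: acc unchanged = O
  bit 1 = 1: acc = O + (10, 1) = (10, 1)
  bit 2 = 1: acc = (10, 1) + (10, 16) = O

6P = O


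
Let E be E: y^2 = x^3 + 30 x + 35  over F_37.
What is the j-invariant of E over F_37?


Delta = -16(4 a^3 + 27 b^2) mod 37 = 22
-1728 * (4 a)^3 = -1728 * (4*30)^3 mod 37 = 27
j = 27 * 22^(-1) mod 37 = 13

j = 13 (mod 37)


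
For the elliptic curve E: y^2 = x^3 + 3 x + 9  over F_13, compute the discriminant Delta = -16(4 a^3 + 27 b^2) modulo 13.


4 a^3 + 27 b^2 = 4*3^3 + 27*9^2 = 108 + 2187 = 2295
Delta = -16 * (2295) = -36720
Delta mod 13 = 5

Delta = 5 (mod 13)


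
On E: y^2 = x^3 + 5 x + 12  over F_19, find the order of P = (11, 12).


Compute successive multiples of P until we hit O:
  1P = (11, 12)
  2P = (2, 12)
  3P = (6, 7)
  4P = (3, 15)
  5P = (9, 11)
  6P = (4, 1)
  7P = (15, 17)
  8P = (10, 13)
  ... (continuing to 19P)
  19P = O

ord(P) = 19


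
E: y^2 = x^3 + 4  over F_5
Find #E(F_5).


For each x in F_5, count y with y^2 = x^3 + 0 x + 4 mod 5:
  x = 0: RHS = 4, y in [2, 3]  -> 2 point(s)
  x = 1: RHS = 0, y in [0]  -> 1 point(s)
  x = 3: RHS = 1, y in [1, 4]  -> 2 point(s)
Affine points: 5. Add the point at infinity: total = 6.

#E(F_5) = 6


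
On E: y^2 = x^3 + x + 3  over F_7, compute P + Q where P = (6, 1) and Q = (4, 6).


P != Q, so use the chord formula.
s = (y2 - y1) / (x2 - x1) = (5) / (5) mod 7 = 1
x3 = s^2 - x1 - x2 mod 7 = 1^2 - 6 - 4 = 5
y3 = s (x1 - x3) - y1 mod 7 = 1 * (6 - 5) - 1 = 0

P + Q = (5, 0)


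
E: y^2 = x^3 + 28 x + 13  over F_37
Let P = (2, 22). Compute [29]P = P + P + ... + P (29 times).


k = 29 = 11101_2 (binary, LSB first: 10111)
Double-and-add from P = (2, 22):
  bit 0 = 1: acc = O + (2, 22) = (2, 22)
  bit 1 = 0: acc unchanged = (2, 22)
  bit 2 = 1: acc = (2, 22) + (14, 35) = (25, 24)
  bit 3 = 1: acc = (25, 24) + (8, 3) = (15, 21)
  bit 4 = 1: acc = (15, 21) + (17, 0) = (32, 28)

29P = (32, 28)


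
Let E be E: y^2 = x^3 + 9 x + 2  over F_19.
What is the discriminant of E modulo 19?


4 a^3 + 27 b^2 = 4*9^3 + 27*2^2 = 2916 + 108 = 3024
Delta = -16 * (3024) = -48384
Delta mod 19 = 9

Delta = 9 (mod 19)


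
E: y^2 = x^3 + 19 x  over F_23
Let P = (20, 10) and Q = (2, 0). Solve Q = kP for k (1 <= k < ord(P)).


Enumerate multiples of P until we hit Q = (2, 0):
  1P = (20, 10)
  2P = (6, 13)
  3P = (15, 7)
  4P = (4, 18)
  5P = (5, 17)
  6P = (2, 0)
Match found at i = 6.

k = 6


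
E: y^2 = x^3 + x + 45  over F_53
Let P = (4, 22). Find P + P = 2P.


Doubling: s = (3 x1^2 + a) / (2 y1)
s = (3*4^2 + 1) / (2*22) mod 53 = 24
x3 = s^2 - 2 x1 mod 53 = 24^2 - 2*4 = 38
y3 = s (x1 - x3) - y1 mod 53 = 24 * (4 - 38) - 22 = 10

2P = (38, 10)


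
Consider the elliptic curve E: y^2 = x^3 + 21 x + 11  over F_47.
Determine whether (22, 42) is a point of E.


Check whether y^2 = x^3 + 21 x + 11 (mod 47) for (x, y) = (22, 42).
LHS: y^2 = 42^2 mod 47 = 25
RHS: x^3 + 21 x + 11 = 22^3 + 21*22 + 11 mod 47 = 29
LHS != RHS

No, not on the curve


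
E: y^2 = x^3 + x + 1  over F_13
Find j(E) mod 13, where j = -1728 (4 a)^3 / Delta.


Delta = -16(4 a^3 + 27 b^2) mod 13 = 11
-1728 * (4 a)^3 = -1728 * (4*1)^3 mod 13 = 12
j = 12 * 11^(-1) mod 13 = 7

j = 7 (mod 13)


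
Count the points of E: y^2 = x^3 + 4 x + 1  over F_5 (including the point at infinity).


For each x in F_5, count y with y^2 = x^3 + 4 x + 1 mod 5:
  x = 0: RHS = 1, y in [1, 4]  -> 2 point(s)
  x = 1: RHS = 1, y in [1, 4]  -> 2 point(s)
  x = 3: RHS = 0, y in [0]  -> 1 point(s)
  x = 4: RHS = 1, y in [1, 4]  -> 2 point(s)
Affine points: 7. Add the point at infinity: total = 8.

#E(F_5) = 8


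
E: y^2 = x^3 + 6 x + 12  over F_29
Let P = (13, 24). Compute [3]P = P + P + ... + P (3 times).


k = 3 = 11_2 (binary, LSB first: 11)
Double-and-add from P = (13, 24):
  bit 0 = 1: acc = O + (13, 24) = (13, 24)
  bit 1 = 1: acc = (13, 24) + (7, 22) = (22, 2)

3P = (22, 2)


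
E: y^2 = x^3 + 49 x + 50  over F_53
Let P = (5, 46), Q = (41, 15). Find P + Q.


P != Q, so use the chord formula.
s = (y2 - y1) / (x2 - x1) = (22) / (36) mod 53 = 33
x3 = s^2 - x1 - x2 mod 53 = 33^2 - 5 - 41 = 36
y3 = s (x1 - x3) - y1 mod 53 = 33 * (5 - 36) - 46 = 44

P + Q = (36, 44)


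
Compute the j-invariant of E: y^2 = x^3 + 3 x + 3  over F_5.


Delta = -16(4 a^3 + 27 b^2) mod 5 = 4
-1728 * (4 a)^3 = -1728 * (4*3)^3 mod 5 = 1
j = 1 * 4^(-1) mod 5 = 4

j = 4 (mod 5)


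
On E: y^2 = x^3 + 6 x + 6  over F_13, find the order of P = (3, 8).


Compute successive multiples of P until we hit O:
  1P = (3, 8)
  2P = (11, 8)
  3P = (12, 5)
  4P = (1, 0)
  5P = (12, 8)
  6P = (11, 5)
  7P = (3, 5)
  8P = O

ord(P) = 8


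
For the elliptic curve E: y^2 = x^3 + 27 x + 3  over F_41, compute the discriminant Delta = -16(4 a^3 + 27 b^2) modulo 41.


4 a^3 + 27 b^2 = 4*27^3 + 27*3^2 = 78732 + 243 = 78975
Delta = -16 * (78975) = -1263600
Delta mod 41 = 20

Delta = 20 (mod 41)


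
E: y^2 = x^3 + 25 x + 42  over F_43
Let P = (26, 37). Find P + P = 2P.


Doubling: s = (3 x1^2 + a) / (2 y1)
s = (3*26^2 + 25) / (2*37) mod 43 = 26
x3 = s^2 - 2 x1 mod 43 = 26^2 - 2*26 = 22
y3 = s (x1 - x3) - y1 mod 43 = 26 * (26 - 22) - 37 = 24

2P = (22, 24)


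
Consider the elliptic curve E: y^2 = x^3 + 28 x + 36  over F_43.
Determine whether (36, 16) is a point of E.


Check whether y^2 = x^3 + 28 x + 36 (mod 43) for (x, y) = (36, 16).
LHS: y^2 = 16^2 mod 43 = 41
RHS: x^3 + 28 x + 36 = 36^3 + 28*36 + 36 mod 43 = 13
LHS != RHS

No, not on the curve


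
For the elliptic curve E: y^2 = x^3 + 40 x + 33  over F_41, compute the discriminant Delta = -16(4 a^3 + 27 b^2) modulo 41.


4 a^3 + 27 b^2 = 4*40^3 + 27*33^2 = 256000 + 29403 = 285403
Delta = -16 * (285403) = -4566448
Delta mod 41 = 9

Delta = 9 (mod 41)


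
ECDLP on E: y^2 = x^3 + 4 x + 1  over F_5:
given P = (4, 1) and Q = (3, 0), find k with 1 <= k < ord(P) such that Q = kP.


Enumerate multiples of P until we hit Q = (3, 0):
  1P = (4, 1)
  2P = (3, 0)
Match found at i = 2.

k = 2


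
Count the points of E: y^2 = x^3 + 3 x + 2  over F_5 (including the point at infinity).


For each x in F_5, count y with y^2 = x^3 + 3 x + 2 mod 5:
  x = 1: RHS = 1, y in [1, 4]  -> 2 point(s)
  x = 2: RHS = 1, y in [1, 4]  -> 2 point(s)
Affine points: 4. Add the point at infinity: total = 5.

#E(F_5) = 5


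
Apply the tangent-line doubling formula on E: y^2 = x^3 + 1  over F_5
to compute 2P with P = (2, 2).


Doubling: s = (3 x1^2 + a) / (2 y1)
s = (3*2^2 + 0) / (2*2) mod 5 = 3
x3 = s^2 - 2 x1 mod 5 = 3^2 - 2*2 = 0
y3 = s (x1 - x3) - y1 mod 5 = 3 * (2 - 0) - 2 = 4

2P = (0, 4)


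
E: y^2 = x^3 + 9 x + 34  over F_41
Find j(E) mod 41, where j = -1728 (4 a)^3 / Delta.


Delta = -16(4 a^3 + 27 b^2) mod 41 = 31
-1728 * (4 a)^3 = -1728 * (4*9)^3 mod 41 = 12
j = 12 * 31^(-1) mod 41 = 7

j = 7 (mod 41)


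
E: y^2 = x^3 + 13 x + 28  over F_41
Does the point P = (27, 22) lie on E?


Check whether y^2 = x^3 + 13 x + 28 (mod 41) for (x, y) = (27, 22).
LHS: y^2 = 22^2 mod 41 = 33
RHS: x^3 + 13 x + 28 = 27^3 + 13*27 + 28 mod 41 = 13
LHS != RHS

No, not on the curve


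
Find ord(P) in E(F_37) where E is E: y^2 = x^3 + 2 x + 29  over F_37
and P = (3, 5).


Compute successive multiples of P until we hit O:
  1P = (3, 5)
  2P = (5, 4)
  3P = (20, 22)
  4P = (15, 20)
  5P = (9, 6)
  6P = (24, 10)
  7P = (14, 10)
  8P = (4, 8)
  ... (continuing to 31P)
  31P = O

ord(P) = 31


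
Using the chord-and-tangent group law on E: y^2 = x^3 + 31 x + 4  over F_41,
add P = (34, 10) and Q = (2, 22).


P != Q, so use the chord formula.
s = (y2 - y1) / (x2 - x1) = (12) / (9) mod 41 = 15
x3 = s^2 - x1 - x2 mod 41 = 15^2 - 34 - 2 = 25
y3 = s (x1 - x3) - y1 mod 41 = 15 * (34 - 25) - 10 = 2

P + Q = (25, 2)


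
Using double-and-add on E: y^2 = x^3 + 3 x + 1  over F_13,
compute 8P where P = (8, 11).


k = 8 = 1000_2 (binary, LSB first: 0001)
Double-and-add from P = (8, 11):
  bit 0 = 0: acc unchanged = O
  bit 1 = 0: acc unchanged = O
  bit 2 = 0: acc unchanged = O
  bit 3 = 1: acc = O + (8, 2) = (8, 2)

8P = (8, 2)


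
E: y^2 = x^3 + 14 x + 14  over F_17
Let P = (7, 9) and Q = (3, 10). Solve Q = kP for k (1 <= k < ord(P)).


Enumerate multiples of P until we hit Q = (3, 10):
  1P = (7, 9)
  2P = (16, 4)
  3P = (9, 11)
  4P = (2, 13)
  5P = (10, 7)
  6P = (8, 3)
  7P = (4, 7)
  8P = (14, 9)
  9P = (13, 8)
  10P = (6, 5)
  11P = (3, 7)
  12P = (3, 10)
Match found at i = 12.

k = 12


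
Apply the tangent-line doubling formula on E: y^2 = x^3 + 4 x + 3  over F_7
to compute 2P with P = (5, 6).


Doubling: s = (3 x1^2 + a) / (2 y1)
s = (3*5^2 + 4) / (2*6) mod 7 = 6
x3 = s^2 - 2 x1 mod 7 = 6^2 - 2*5 = 5
y3 = s (x1 - x3) - y1 mod 7 = 6 * (5 - 5) - 6 = 1

2P = (5, 1)


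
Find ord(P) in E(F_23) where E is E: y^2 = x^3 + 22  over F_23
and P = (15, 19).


Compute successive multiples of P until we hit O:
  1P = (15, 19)
  2P = (17, 6)
  3P = (16, 22)
  4P = (1, 0)
  5P = (16, 1)
  6P = (17, 17)
  7P = (15, 4)
  8P = O

ord(P) = 8


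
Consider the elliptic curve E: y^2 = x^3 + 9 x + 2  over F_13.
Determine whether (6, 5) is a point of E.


Check whether y^2 = x^3 + 9 x + 2 (mod 13) for (x, y) = (6, 5).
LHS: y^2 = 5^2 mod 13 = 12
RHS: x^3 + 9 x + 2 = 6^3 + 9*6 + 2 mod 13 = 12
LHS = RHS

Yes, on the curve


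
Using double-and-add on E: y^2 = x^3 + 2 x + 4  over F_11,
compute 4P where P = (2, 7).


k = 4 = 100_2 (binary, LSB first: 001)
Double-and-add from P = (2, 7):
  bit 0 = 0: acc unchanged = O
  bit 1 = 0: acc unchanged = O
  bit 2 = 1: acc = O + (7, 3) = (7, 3)

4P = (7, 3)


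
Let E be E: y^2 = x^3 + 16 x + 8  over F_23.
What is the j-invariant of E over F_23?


Delta = -16(4 a^3 + 27 b^2) mod 23 = 8
-1728 * (4 a)^3 = -1728 * (4*16)^3 mod 23 = 7
j = 7 * 8^(-1) mod 23 = 21

j = 21 (mod 23)


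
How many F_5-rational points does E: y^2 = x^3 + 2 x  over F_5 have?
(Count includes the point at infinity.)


For each x in F_5, count y with y^2 = x^3 + 2 x + 0 mod 5:
  x = 0: RHS = 0, y in [0]  -> 1 point(s)
Affine points: 1. Add the point at infinity: total = 2.

#E(F_5) = 2


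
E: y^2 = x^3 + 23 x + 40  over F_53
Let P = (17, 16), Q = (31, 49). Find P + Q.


P != Q, so use the chord formula.
s = (y2 - y1) / (x2 - x1) = (33) / (14) mod 53 = 44
x3 = s^2 - x1 - x2 mod 53 = 44^2 - 17 - 31 = 33
y3 = s (x1 - x3) - y1 mod 53 = 44 * (17 - 33) - 16 = 22

P + Q = (33, 22)


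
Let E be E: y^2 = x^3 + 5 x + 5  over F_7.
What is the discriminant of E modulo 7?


4 a^3 + 27 b^2 = 4*5^3 + 27*5^2 = 500 + 675 = 1175
Delta = -16 * (1175) = -18800
Delta mod 7 = 2

Delta = 2 (mod 7)


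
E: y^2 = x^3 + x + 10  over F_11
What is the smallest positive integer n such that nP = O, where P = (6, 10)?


Compute successive multiples of P until we hit O:
  1P = (6, 10)
  2P = (2, 3)
  3P = (4, 10)
  4P = (1, 1)
  5P = (9, 0)
  6P = (1, 10)
  7P = (4, 1)
  8P = (2, 8)
  ... (continuing to 10P)
  10P = O

ord(P) = 10


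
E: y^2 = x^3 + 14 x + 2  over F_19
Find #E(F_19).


For each x in F_19, count y with y^2 = x^3 + 14 x + 2 mod 19:
  x = 1: RHS = 17, y in [6, 13]  -> 2 point(s)
  x = 2: RHS = 0, y in [0]  -> 1 point(s)
  x = 5: RHS = 7, y in [8, 11]  -> 2 point(s)
  x = 6: RHS = 17, y in [6, 13]  -> 2 point(s)
  x = 7: RHS = 6, y in [5, 14]  -> 2 point(s)
  x = 11: RHS = 5, y in [9, 10]  -> 2 point(s)
  x = 12: RHS = 17, y in [6, 13]  -> 2 point(s)
  x = 13: RHS = 6, y in [5, 14]  -> 2 point(s)
  x = 14: RHS = 16, y in [4, 15]  -> 2 point(s)
  x = 16: RHS = 9, y in [3, 16]  -> 2 point(s)
  x = 17: RHS = 4, y in [2, 17]  -> 2 point(s)
  x = 18: RHS = 6, y in [5, 14]  -> 2 point(s)
Affine points: 23. Add the point at infinity: total = 24.

#E(F_19) = 24


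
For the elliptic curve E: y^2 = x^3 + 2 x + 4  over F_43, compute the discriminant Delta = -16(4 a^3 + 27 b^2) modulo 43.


4 a^3 + 27 b^2 = 4*2^3 + 27*4^2 = 32 + 432 = 464
Delta = -16 * (464) = -7424
Delta mod 43 = 15

Delta = 15 (mod 43)


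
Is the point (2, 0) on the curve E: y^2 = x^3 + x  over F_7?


Check whether y^2 = x^3 + 1 x + 0 (mod 7) for (x, y) = (2, 0).
LHS: y^2 = 0^2 mod 7 = 0
RHS: x^3 + 1 x + 0 = 2^3 + 1*2 + 0 mod 7 = 3
LHS != RHS

No, not on the curve


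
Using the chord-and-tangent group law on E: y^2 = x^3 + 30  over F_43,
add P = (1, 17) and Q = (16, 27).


P != Q, so use the chord formula.
s = (y2 - y1) / (x2 - x1) = (10) / (15) mod 43 = 15
x3 = s^2 - x1 - x2 mod 43 = 15^2 - 1 - 16 = 36
y3 = s (x1 - x3) - y1 mod 43 = 15 * (1 - 36) - 17 = 17

P + Q = (36, 17)


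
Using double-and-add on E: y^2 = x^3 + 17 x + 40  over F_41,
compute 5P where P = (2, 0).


k = 5 = 101_2 (binary, LSB first: 101)
Double-and-add from P = (2, 0):
  bit 0 = 1: acc = O + (2, 0) = (2, 0)
  bit 1 = 0: acc unchanged = (2, 0)
  bit 2 = 1: acc = (2, 0) + O = (2, 0)

5P = (2, 0)


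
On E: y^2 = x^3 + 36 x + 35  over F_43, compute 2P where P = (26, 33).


Doubling: s = (3 x1^2 + a) / (2 y1)
s = (3*26^2 + 36) / (2*33) mod 43 = 0
x3 = s^2 - 2 x1 mod 43 = 0^2 - 2*26 = 34
y3 = s (x1 - x3) - y1 mod 43 = 0 * (26 - 34) - 33 = 10

2P = (34, 10)


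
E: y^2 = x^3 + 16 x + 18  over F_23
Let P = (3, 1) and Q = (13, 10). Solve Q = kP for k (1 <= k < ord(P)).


Enumerate multiples of P until we hit Q = (13, 10):
  1P = (3, 1)
  2P = (2, 9)
  3P = (13, 10)
Match found at i = 3.

k = 3


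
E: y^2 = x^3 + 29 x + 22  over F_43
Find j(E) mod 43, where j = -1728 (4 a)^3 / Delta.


Delta = -16(4 a^3 + 27 b^2) mod 43 = 25
-1728 * (4 a)^3 = -1728 * (4*29)^3 mod 43 = 32
j = 32 * 25^(-1) mod 43 = 3

j = 3 (mod 43)


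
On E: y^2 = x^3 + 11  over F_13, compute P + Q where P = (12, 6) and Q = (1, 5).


P != Q, so use the chord formula.
s = (y2 - y1) / (x2 - x1) = (12) / (2) mod 13 = 6
x3 = s^2 - x1 - x2 mod 13 = 6^2 - 12 - 1 = 10
y3 = s (x1 - x3) - y1 mod 13 = 6 * (12 - 10) - 6 = 6

P + Q = (10, 6)


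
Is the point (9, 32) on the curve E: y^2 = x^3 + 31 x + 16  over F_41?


Check whether y^2 = x^3 + 31 x + 16 (mod 41) for (x, y) = (9, 32).
LHS: y^2 = 32^2 mod 41 = 40
RHS: x^3 + 31 x + 16 = 9^3 + 31*9 + 16 mod 41 = 40
LHS = RHS

Yes, on the curve


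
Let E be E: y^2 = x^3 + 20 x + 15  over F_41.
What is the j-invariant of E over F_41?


Delta = -16(4 a^3 + 27 b^2) mod 41 = 19
-1728 * (4 a)^3 = -1728 * (4*20)^3 mod 41 = 7
j = 7 * 19^(-1) mod 41 = 9

j = 9 (mod 41)


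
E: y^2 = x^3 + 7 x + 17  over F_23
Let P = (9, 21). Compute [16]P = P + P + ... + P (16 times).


k = 16 = 10000_2 (binary, LSB first: 00001)
Double-and-add from P = (9, 21):
  bit 0 = 0: acc unchanged = O
  bit 1 = 0: acc unchanged = O
  bit 2 = 0: acc unchanged = O
  bit 3 = 0: acc unchanged = O
  bit 4 = 1: acc = O + (17, 14) = (17, 14)

16P = (17, 14)


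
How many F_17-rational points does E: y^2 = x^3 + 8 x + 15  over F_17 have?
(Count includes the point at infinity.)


For each x in F_17, count y with y^2 = x^3 + 8 x + 15 mod 17:
  x = 0: RHS = 15, y in [7, 10]  -> 2 point(s)
  x = 3: RHS = 15, y in [7, 10]  -> 2 point(s)
  x = 4: RHS = 9, y in [3, 14]  -> 2 point(s)
  x = 8: RHS = 13, y in [8, 9]  -> 2 point(s)
  x = 9: RHS = 0, y in [0]  -> 1 point(s)
  x = 13: RHS = 4, y in [2, 15]  -> 2 point(s)
  x = 14: RHS = 15, y in [7, 10]  -> 2 point(s)
  x = 15: RHS = 8, y in [5, 12]  -> 2 point(s)
Affine points: 15. Add the point at infinity: total = 16.

#E(F_17) = 16


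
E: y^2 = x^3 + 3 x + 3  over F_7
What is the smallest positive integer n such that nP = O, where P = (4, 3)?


Compute successive multiples of P until we hit O:
  1P = (4, 3)
  2P = (3, 2)
  3P = (1, 0)
  4P = (3, 5)
  5P = (4, 4)
  6P = O

ord(P) = 6


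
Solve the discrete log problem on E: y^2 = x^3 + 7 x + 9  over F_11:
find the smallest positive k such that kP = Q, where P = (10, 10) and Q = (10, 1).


Enumerate multiples of P until we hit Q = (10, 1):
  1P = (10, 10)
  2P = (5, 9)
  3P = (0, 3)
  4P = (6, 6)
  5P = (7, 4)
  6P = (9, 3)
  7P = (8, 4)
  8P = (2, 3)
  9P = (2, 8)
  10P = (8, 7)
  11P = (9, 8)
  12P = (7, 7)
  13P = (6, 5)
  14P = (0, 8)
  15P = (5, 2)
  16P = (10, 1)
Match found at i = 16.

k = 16


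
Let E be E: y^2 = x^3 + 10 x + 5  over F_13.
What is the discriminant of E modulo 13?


4 a^3 + 27 b^2 = 4*10^3 + 27*5^2 = 4000 + 675 = 4675
Delta = -16 * (4675) = -74800
Delta mod 13 = 2

Delta = 2 (mod 13)


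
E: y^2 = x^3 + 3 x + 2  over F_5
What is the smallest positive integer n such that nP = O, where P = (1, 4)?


Compute successive multiples of P until we hit O:
  1P = (1, 4)
  2P = (2, 4)
  3P = (2, 1)
  4P = (1, 1)
  5P = O

ord(P) = 5


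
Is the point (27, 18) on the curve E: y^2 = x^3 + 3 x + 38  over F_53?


Check whether y^2 = x^3 + 3 x + 38 (mod 53) for (x, y) = (27, 18).
LHS: y^2 = 18^2 mod 53 = 6
RHS: x^3 + 3 x + 38 = 27^3 + 3*27 + 38 mod 53 = 33
LHS != RHS

No, not on the curve


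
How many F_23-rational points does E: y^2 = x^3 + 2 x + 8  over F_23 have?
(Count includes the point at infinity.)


For each x in F_23, count y with y^2 = x^3 + 2 x + 8 mod 23:
  x = 0: RHS = 8, y in [10, 13]  -> 2 point(s)
  x = 3: RHS = 18, y in [8, 15]  -> 2 point(s)
  x = 6: RHS = 6, y in [11, 12]  -> 2 point(s)
  x = 10: RHS = 16, y in [4, 19]  -> 2 point(s)
  x = 11: RHS = 4, y in [2, 21]  -> 2 point(s)
  x = 12: RHS = 12, y in [9, 14]  -> 2 point(s)
  x = 13: RHS = 0, y in [0]  -> 1 point(s)
  x = 15: RHS = 9, y in [3, 20]  -> 2 point(s)
Affine points: 15. Add the point at infinity: total = 16.

#E(F_23) = 16


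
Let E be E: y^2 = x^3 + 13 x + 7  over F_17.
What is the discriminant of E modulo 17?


4 a^3 + 27 b^2 = 4*13^3 + 27*7^2 = 8788 + 1323 = 10111
Delta = -16 * (10111) = -161776
Delta mod 17 = 13

Delta = 13 (mod 17)


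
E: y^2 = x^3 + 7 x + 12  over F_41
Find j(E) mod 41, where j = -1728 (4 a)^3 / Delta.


Delta = -16(4 a^3 + 27 b^2) mod 41 = 13
-1728 * (4 a)^3 = -1728 * (4*7)^3 mod 41 = 21
j = 21 * 13^(-1) mod 41 = 30

j = 30 (mod 41)


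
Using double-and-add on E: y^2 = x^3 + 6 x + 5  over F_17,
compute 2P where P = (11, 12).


k = 2 = 10_2 (binary, LSB first: 01)
Double-and-add from P = (11, 12):
  bit 0 = 0: acc unchanged = O
  bit 1 = 1: acc = O + (8, 15) = (8, 15)

2P = (8, 15)


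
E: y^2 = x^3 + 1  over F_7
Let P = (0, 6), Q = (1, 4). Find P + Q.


P != Q, so use the chord formula.
s = (y2 - y1) / (x2 - x1) = (5) / (1) mod 7 = 5
x3 = s^2 - x1 - x2 mod 7 = 5^2 - 0 - 1 = 3
y3 = s (x1 - x3) - y1 mod 7 = 5 * (0 - 3) - 6 = 0

P + Q = (3, 0)


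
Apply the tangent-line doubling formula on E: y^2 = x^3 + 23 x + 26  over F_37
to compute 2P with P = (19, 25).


Doubling: s = (3 x1^2 + a) / (2 y1)
s = (3*19^2 + 23) / (2*25) mod 37 = 31
x3 = s^2 - 2 x1 mod 37 = 31^2 - 2*19 = 35
y3 = s (x1 - x3) - y1 mod 37 = 31 * (19 - 35) - 25 = 34

2P = (35, 34)


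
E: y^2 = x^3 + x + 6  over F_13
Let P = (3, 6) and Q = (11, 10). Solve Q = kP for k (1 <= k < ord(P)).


Enumerate multiples of P until we hit Q = (11, 10):
  1P = (3, 6)
  2P = (11, 10)
Match found at i = 2.

k = 2


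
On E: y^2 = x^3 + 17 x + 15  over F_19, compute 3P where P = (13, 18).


k = 3 = 11_2 (binary, LSB first: 11)
Double-and-add from P = (13, 18):
  bit 0 = 1: acc = O + (13, 18) = (13, 18)
  bit 1 = 1: acc = (13, 18) + (9, 17) = (3, 13)

3P = (3, 13)


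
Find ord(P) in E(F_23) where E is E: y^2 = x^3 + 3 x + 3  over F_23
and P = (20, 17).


Compute successive multiples of P until we hit O:
  1P = (20, 17)
  2P = (18, 1)
  3P = (3, 4)
  4P = (13, 10)
  5P = (14, 12)
  6P = (21, 9)
  7P = (0, 7)
  8P = (9, 0)
  ... (continuing to 16P)
  16P = O

ord(P) = 16


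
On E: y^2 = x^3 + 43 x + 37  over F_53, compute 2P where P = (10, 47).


Doubling: s = (3 x1^2 + a) / (2 y1)
s = (3*10^2 + 43) / (2*47) mod 53 = 20
x3 = s^2 - 2 x1 mod 53 = 20^2 - 2*10 = 9
y3 = s (x1 - x3) - y1 mod 53 = 20 * (10 - 9) - 47 = 26

2P = (9, 26)


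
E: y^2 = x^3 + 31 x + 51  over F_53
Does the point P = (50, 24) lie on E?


Check whether y^2 = x^3 + 31 x + 51 (mod 53) for (x, y) = (50, 24).
LHS: y^2 = 24^2 mod 53 = 46
RHS: x^3 + 31 x + 51 = 50^3 + 31*50 + 51 mod 53 = 37
LHS != RHS

No, not on the curve


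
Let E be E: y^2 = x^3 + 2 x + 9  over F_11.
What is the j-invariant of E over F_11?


Delta = -16(4 a^3 + 27 b^2) mod 11 = 4
-1728 * (4 a)^3 = -1728 * (4*2)^3 mod 11 = 5
j = 5 * 4^(-1) mod 11 = 4

j = 4 (mod 11)


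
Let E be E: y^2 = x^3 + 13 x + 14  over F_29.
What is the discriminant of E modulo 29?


4 a^3 + 27 b^2 = 4*13^3 + 27*14^2 = 8788 + 5292 = 14080
Delta = -16 * (14080) = -225280
Delta mod 29 = 21

Delta = 21 (mod 29)


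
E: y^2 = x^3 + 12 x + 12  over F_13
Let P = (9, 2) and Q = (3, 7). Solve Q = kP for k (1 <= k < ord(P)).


Enumerate multiples of P until we hit Q = (3, 7):
  1P = (9, 2)
  2P = (12, 5)
  3P = (6, 1)
  4P = (1, 5)
  5P = (7, 7)
  6P = (0, 8)
  7P = (3, 7)
Match found at i = 7.

k = 7


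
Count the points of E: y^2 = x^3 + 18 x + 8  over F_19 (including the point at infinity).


For each x in F_19, count y with y^2 = x^3 + 18 x + 8 mod 19:
  x = 4: RHS = 11, y in [7, 12]  -> 2 point(s)
  x = 6: RHS = 9, y in [3, 16]  -> 2 point(s)
  x = 9: RHS = 6, y in [5, 14]  -> 2 point(s)
  x = 11: RHS = 17, y in [6, 13]  -> 2 point(s)
  x = 13: RHS = 7, y in [8, 11]  -> 2 point(s)
  x = 15: RHS = 5, y in [9, 10]  -> 2 point(s)
Affine points: 12. Add the point at infinity: total = 13.

#E(F_19) = 13


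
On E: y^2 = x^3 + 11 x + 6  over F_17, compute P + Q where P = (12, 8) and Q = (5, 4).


P != Q, so use the chord formula.
s = (y2 - y1) / (x2 - x1) = (13) / (10) mod 17 = 3
x3 = s^2 - x1 - x2 mod 17 = 3^2 - 12 - 5 = 9
y3 = s (x1 - x3) - y1 mod 17 = 3 * (12 - 9) - 8 = 1

P + Q = (9, 1)


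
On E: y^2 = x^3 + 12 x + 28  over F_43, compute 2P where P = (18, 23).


Doubling: s = (3 x1^2 + a) / (2 y1)
s = (3*18^2 + 12) / (2*23) mod 43 = 27
x3 = s^2 - 2 x1 mod 43 = 27^2 - 2*18 = 5
y3 = s (x1 - x3) - y1 mod 43 = 27 * (18 - 5) - 23 = 27

2P = (5, 27)


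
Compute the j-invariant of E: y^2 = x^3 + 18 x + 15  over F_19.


Delta = -16(4 a^3 + 27 b^2) mod 19 = 11
-1728 * (4 a)^3 = -1728 * (4*18)^3 mod 19 = 12
j = 12 * 11^(-1) mod 19 = 8

j = 8 (mod 19)


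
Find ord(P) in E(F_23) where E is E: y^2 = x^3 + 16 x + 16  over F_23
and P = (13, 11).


Compute successive multiples of P until we hit O:
  1P = (13, 11)
  2P = (10, 7)
  3P = (12, 21)
  4P = (6, 11)
  5P = (4, 12)
  6P = (8, 14)
  7P = (18, 15)
  8P = (0, 4)
  ... (continuing to 21P)
  21P = O

ord(P) = 21


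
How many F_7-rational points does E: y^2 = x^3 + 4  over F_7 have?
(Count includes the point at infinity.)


For each x in F_7, count y with y^2 = x^3 + 0 x + 4 mod 7:
  x = 0: RHS = 4, y in [2, 5]  -> 2 point(s)
Affine points: 2. Add the point at infinity: total = 3.

#E(F_7) = 3


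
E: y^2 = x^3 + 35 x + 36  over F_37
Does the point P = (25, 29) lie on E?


Check whether y^2 = x^3 + 35 x + 36 (mod 37) for (x, y) = (25, 29).
LHS: y^2 = 29^2 mod 37 = 27
RHS: x^3 + 35 x + 36 = 25^3 + 35*25 + 36 mod 37 = 34
LHS != RHS

No, not on the curve


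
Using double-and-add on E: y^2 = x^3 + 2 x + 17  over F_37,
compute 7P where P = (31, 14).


k = 7 = 111_2 (binary, LSB first: 111)
Double-and-add from P = (31, 14):
  bit 0 = 1: acc = O + (31, 14) = (31, 14)
  bit 1 = 1: acc = (31, 14) + (28, 11) = (16, 1)
  bit 2 = 1: acc = (16, 1) + (34, 13) = (8, 29)

7P = (8, 29)


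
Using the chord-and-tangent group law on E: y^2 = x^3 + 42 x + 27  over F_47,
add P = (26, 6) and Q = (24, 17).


P != Q, so use the chord formula.
s = (y2 - y1) / (x2 - x1) = (11) / (45) mod 47 = 18
x3 = s^2 - x1 - x2 mod 47 = 18^2 - 26 - 24 = 39
y3 = s (x1 - x3) - y1 mod 47 = 18 * (26 - 39) - 6 = 42

P + Q = (39, 42)


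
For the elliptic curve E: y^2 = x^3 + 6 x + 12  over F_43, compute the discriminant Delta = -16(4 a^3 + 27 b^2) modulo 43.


4 a^3 + 27 b^2 = 4*6^3 + 27*12^2 = 864 + 3888 = 4752
Delta = -16 * (4752) = -76032
Delta mod 43 = 35

Delta = 35 (mod 43)


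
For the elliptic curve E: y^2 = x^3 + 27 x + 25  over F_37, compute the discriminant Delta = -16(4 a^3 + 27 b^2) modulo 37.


4 a^3 + 27 b^2 = 4*27^3 + 27*25^2 = 78732 + 16875 = 95607
Delta = -16 * (95607) = -1529712
Delta mod 37 = 16

Delta = 16 (mod 37)


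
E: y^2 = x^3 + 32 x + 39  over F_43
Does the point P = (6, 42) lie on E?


Check whether y^2 = x^3 + 32 x + 39 (mod 43) for (x, y) = (6, 42).
LHS: y^2 = 42^2 mod 43 = 1
RHS: x^3 + 32 x + 39 = 6^3 + 32*6 + 39 mod 43 = 17
LHS != RHS

No, not on the curve


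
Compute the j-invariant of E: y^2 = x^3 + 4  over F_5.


Delta = -16(4 a^3 + 27 b^2) mod 5 = 3
-1728 * (4 a)^3 = -1728 * (4*0)^3 mod 5 = 0
j = 0 * 3^(-1) mod 5 = 0

j = 0 (mod 5)


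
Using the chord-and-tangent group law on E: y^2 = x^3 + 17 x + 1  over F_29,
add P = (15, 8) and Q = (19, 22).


P != Q, so use the chord formula.
s = (y2 - y1) / (x2 - x1) = (14) / (4) mod 29 = 18
x3 = s^2 - x1 - x2 mod 29 = 18^2 - 15 - 19 = 0
y3 = s (x1 - x3) - y1 mod 29 = 18 * (15 - 0) - 8 = 1

P + Q = (0, 1)


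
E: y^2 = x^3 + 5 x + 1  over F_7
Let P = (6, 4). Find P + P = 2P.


Doubling: s = (3 x1^2 + a) / (2 y1)
s = (3*6^2 + 5) / (2*4) mod 7 = 1
x3 = s^2 - 2 x1 mod 7 = 1^2 - 2*6 = 3
y3 = s (x1 - x3) - y1 mod 7 = 1 * (6 - 3) - 4 = 6

2P = (3, 6)


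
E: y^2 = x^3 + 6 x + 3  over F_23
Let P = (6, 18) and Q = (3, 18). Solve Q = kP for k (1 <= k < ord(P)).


Enumerate multiples of P until we hit Q = (3, 18):
  1P = (6, 18)
  2P = (14, 18)
  3P = (3, 5)
  4P = (20, 21)
  5P = (15, 8)
  6P = (18, 3)
  7P = (2, 0)
  8P = (18, 20)
  9P = (15, 15)
  10P = (20, 2)
  11P = (3, 18)
Match found at i = 11.

k = 11


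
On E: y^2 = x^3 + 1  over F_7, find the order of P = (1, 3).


Compute successive multiples of P until we hit O:
  1P = (1, 3)
  2P = (0, 1)
  3P = (3, 0)
  4P = (0, 6)
  5P = (1, 4)
  6P = O

ord(P) = 6


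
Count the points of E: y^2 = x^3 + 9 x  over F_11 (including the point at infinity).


For each x in F_11, count y with y^2 = x^3 + 9 x + 0 mod 11:
  x = 0: RHS = 0, y in [0]  -> 1 point(s)
  x = 2: RHS = 4, y in [2, 9]  -> 2 point(s)
  x = 4: RHS = 1, y in [1, 10]  -> 2 point(s)
  x = 5: RHS = 5, y in [4, 7]  -> 2 point(s)
  x = 8: RHS = 1, y in [1, 10]  -> 2 point(s)
  x = 10: RHS = 1, y in [1, 10]  -> 2 point(s)
Affine points: 11. Add the point at infinity: total = 12.

#E(F_11) = 12


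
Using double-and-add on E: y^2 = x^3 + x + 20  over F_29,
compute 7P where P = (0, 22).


k = 7 = 111_2 (binary, LSB first: 111)
Double-and-add from P = (0, 22):
  bit 0 = 1: acc = O + (0, 22) = (0, 22)
  bit 1 = 1: acc = (0, 22) + (4, 28) = (20, 6)
  bit 2 = 1: acc = (20, 6) + (5, 11) = (17, 22)

7P = (17, 22)


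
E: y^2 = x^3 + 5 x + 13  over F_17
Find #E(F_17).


For each x in F_17, count y with y^2 = x^3 + 5 x + 13 mod 17:
  x = 0: RHS = 13, y in [8, 9]  -> 2 point(s)
  x = 1: RHS = 2, y in [6, 11]  -> 2 point(s)
  x = 3: RHS = 4, y in [2, 15]  -> 2 point(s)
  x = 6: RHS = 4, y in [2, 15]  -> 2 point(s)
  x = 7: RHS = 0, y in [0]  -> 1 point(s)
  x = 8: RHS = 4, y in [2, 15]  -> 2 point(s)
  x = 10: RHS = 9, y in [3, 14]  -> 2 point(s)
  x = 12: RHS = 16, y in [4, 13]  -> 2 point(s)
Affine points: 15. Add the point at infinity: total = 16.

#E(F_17) = 16


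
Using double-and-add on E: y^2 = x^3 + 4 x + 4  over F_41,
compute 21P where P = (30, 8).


k = 21 = 10101_2 (binary, LSB first: 10101)
Double-and-add from P = (30, 8):
  bit 0 = 1: acc = O + (30, 8) = (30, 8)
  bit 1 = 0: acc unchanged = (30, 8)
  bit 2 = 1: acc = (30, 8) + (19, 25) = (32, 10)
  bit 3 = 0: acc unchanged = (32, 10)
  bit 4 = 1: acc = (32, 10) + (16, 8) = (18, 2)

21P = (18, 2)


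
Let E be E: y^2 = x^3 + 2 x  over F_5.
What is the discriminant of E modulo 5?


4 a^3 + 27 b^2 = 4*2^3 + 27*0^2 = 32 + 0 = 32
Delta = -16 * (32) = -512
Delta mod 5 = 3

Delta = 3 (mod 5)


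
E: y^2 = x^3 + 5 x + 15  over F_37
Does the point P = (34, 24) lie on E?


Check whether y^2 = x^3 + 5 x + 15 (mod 37) for (x, y) = (34, 24).
LHS: y^2 = 24^2 mod 37 = 21
RHS: x^3 + 5 x + 15 = 34^3 + 5*34 + 15 mod 37 = 10
LHS != RHS

No, not on the curve


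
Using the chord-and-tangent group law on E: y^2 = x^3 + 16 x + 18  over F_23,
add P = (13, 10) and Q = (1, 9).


P != Q, so use the chord formula.
s = (y2 - y1) / (x2 - x1) = (22) / (11) mod 23 = 2
x3 = s^2 - x1 - x2 mod 23 = 2^2 - 13 - 1 = 13
y3 = s (x1 - x3) - y1 mod 23 = 2 * (13 - 13) - 10 = 13

P + Q = (13, 13)


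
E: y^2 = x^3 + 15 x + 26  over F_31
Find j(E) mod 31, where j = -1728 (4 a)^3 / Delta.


Delta = -16(4 a^3 + 27 b^2) mod 31 = 27
-1728 * (4 a)^3 = -1728 * (4*15)^3 mod 31 = 29
j = 29 * 27^(-1) mod 31 = 16

j = 16 (mod 31)


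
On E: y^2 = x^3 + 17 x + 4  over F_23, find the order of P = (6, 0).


Compute successive multiples of P until we hit O:
  1P = (6, 0)
  2P = O

ord(P) = 2


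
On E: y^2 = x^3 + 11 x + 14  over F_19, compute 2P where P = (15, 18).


Doubling: s = (3 x1^2 + a) / (2 y1)
s = (3*15^2 + 11) / (2*18) mod 19 = 18
x3 = s^2 - 2 x1 mod 19 = 18^2 - 2*15 = 9
y3 = s (x1 - x3) - y1 mod 19 = 18 * (15 - 9) - 18 = 14

2P = (9, 14)


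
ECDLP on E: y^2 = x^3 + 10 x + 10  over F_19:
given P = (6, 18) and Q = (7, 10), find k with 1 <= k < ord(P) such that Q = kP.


Enumerate multiples of P until we hit Q = (7, 10):
  1P = (6, 18)
  2P = (11, 11)
  3P = (7, 10)
Match found at i = 3.

k = 3


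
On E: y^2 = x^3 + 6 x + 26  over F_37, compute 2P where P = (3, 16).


Doubling: s = (3 x1^2 + a) / (2 y1)
s = (3*3^2 + 6) / (2*16) mod 37 = 23
x3 = s^2 - 2 x1 mod 37 = 23^2 - 2*3 = 5
y3 = s (x1 - x3) - y1 mod 37 = 23 * (3 - 5) - 16 = 12

2P = (5, 12)


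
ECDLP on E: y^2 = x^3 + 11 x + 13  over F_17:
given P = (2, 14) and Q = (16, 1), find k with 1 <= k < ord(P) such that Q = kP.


Enumerate multiples of P until we hit Q = (16, 1):
  1P = (2, 14)
  2P = (14, 15)
  3P = (16, 16)
  4P = (7, 12)
  5P = (0, 9)
  6P = (0, 8)
  7P = (7, 5)
  8P = (16, 1)
Match found at i = 8.

k = 8


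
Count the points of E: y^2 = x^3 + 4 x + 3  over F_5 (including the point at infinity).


For each x in F_5, count y with y^2 = x^3 + 4 x + 3 mod 5:
  x = 2: RHS = 4, y in [2, 3]  -> 2 point(s)
Affine points: 2. Add the point at infinity: total = 3.

#E(F_5) = 3


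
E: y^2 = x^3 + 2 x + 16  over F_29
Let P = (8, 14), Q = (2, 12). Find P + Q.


P != Q, so use the chord formula.
s = (y2 - y1) / (x2 - x1) = (27) / (23) mod 29 = 10
x3 = s^2 - x1 - x2 mod 29 = 10^2 - 8 - 2 = 3
y3 = s (x1 - x3) - y1 mod 29 = 10 * (8 - 3) - 14 = 7

P + Q = (3, 7)


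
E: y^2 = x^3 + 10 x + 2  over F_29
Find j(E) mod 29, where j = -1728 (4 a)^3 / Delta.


Delta = -16(4 a^3 + 27 b^2) mod 29 = 15
-1728 * (4 a)^3 = -1728 * (4*10)^3 mod 29 = 22
j = 22 * 15^(-1) mod 29 = 15

j = 15 (mod 29)


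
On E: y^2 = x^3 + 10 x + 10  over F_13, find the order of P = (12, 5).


Compute successive multiples of P until we hit O:
  1P = (12, 5)
  2P = (2, 8)
  3P = (0, 7)
  4P = (5, 9)
  5P = (8, 2)
  6P = (9, 7)
  7P = (4, 7)
  8P = (6, 0)
  ... (continuing to 16P)
  16P = O

ord(P) = 16


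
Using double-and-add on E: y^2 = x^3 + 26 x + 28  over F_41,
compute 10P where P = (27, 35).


k = 10 = 1010_2 (binary, LSB first: 0101)
Double-and-add from P = (27, 35):
  bit 0 = 0: acc unchanged = O
  bit 1 = 1: acc = O + (30, 16) = (30, 16)
  bit 2 = 0: acc unchanged = (30, 16)
  bit 3 = 1: acc = (30, 16) + (23, 1) = (11, 13)

10P = (11, 13)


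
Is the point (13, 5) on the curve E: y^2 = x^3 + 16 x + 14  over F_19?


Check whether y^2 = x^3 + 16 x + 14 (mod 19) for (x, y) = (13, 5).
LHS: y^2 = 5^2 mod 19 = 6
RHS: x^3 + 16 x + 14 = 13^3 + 16*13 + 14 mod 19 = 6
LHS = RHS

Yes, on the curve


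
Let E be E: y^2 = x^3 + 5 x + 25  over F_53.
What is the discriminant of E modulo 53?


4 a^3 + 27 b^2 = 4*5^3 + 27*25^2 = 500 + 16875 = 17375
Delta = -16 * (17375) = -278000
Delta mod 53 = 38

Delta = 38 (mod 53)


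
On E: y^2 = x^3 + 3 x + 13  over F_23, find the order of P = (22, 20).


Compute successive multiples of P until we hit O:
  1P = (22, 20)
  2P = (3, 7)
  3P = (10, 10)
  4P = (0, 6)
  5P = (13, 15)
  6P = (15, 12)
  7P = (15, 11)
  8P = (13, 8)
  ... (continuing to 13P)
  13P = O

ord(P) = 13


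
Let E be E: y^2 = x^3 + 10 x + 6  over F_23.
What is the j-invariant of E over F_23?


Delta = -16(4 a^3 + 27 b^2) mod 23 = 5
-1728 * (4 a)^3 = -1728 * (4*10)^3 mod 23 = 4
j = 4 * 5^(-1) mod 23 = 10

j = 10 (mod 23)


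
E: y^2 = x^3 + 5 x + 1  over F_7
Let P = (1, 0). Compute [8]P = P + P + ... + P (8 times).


k = 8 = 1000_2 (binary, LSB first: 0001)
Double-and-add from P = (1, 0):
  bit 0 = 0: acc unchanged = O
  bit 1 = 0: acc unchanged = O
  bit 2 = 0: acc unchanged = O
  bit 3 = 1: acc = O + O = O

8P = O
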